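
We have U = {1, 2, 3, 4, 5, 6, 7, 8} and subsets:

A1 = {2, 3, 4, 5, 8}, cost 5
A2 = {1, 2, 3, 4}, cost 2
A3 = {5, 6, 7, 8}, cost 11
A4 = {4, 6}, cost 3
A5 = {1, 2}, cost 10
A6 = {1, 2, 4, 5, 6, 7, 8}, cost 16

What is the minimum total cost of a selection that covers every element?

13

A2, A3 cover every element at cost 2 + 11 = 13.
Any cover uses at least 2 sets; among all covering selections none totals below 13.
Greedy by coverage-per-cost would pick A2, A1, A4, A3 for 21 — worse than the optimum 13.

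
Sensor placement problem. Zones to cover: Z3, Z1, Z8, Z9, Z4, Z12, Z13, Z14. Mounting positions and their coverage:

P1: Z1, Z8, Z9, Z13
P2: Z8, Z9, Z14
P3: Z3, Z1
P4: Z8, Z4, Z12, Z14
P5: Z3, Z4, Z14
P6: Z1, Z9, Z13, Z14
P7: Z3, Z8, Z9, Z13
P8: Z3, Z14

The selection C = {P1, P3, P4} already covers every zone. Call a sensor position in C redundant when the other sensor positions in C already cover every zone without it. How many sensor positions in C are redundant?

0

Drop P1: Z9, Z13 uncovered — not redundant.
Drop P3: Z3 uncovered — not redundant.
Drop P4: Z4, Z12, Z14 uncovered — not redundant.
None of the sensor positions in C is redundant.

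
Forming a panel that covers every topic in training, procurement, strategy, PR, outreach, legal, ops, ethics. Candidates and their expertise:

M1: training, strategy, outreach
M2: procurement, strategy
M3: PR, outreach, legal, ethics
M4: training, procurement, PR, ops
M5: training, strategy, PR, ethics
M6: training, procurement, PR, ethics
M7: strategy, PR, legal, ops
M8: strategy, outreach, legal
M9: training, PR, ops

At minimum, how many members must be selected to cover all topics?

M1, M3, M4 together cover {training, procurement, strategy, PR, outreach, legal, ops, ethics} — every topic.
No 2 of the 9 members cover everything (all 36 pairs fall short), so 3 is minimum.

3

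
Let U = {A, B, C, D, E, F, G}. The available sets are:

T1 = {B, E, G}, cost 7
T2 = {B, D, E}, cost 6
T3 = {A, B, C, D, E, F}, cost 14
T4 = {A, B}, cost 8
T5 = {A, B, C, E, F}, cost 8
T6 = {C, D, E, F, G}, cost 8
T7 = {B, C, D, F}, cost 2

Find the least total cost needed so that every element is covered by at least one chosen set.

16

T4, T6 cover every element at cost 8 + 8 = 16.
Any cover uses at least 2 sets; among all covering selections none totals below 16.
Greedy by coverage-per-cost would pick T7, T1, T4 for 17 — worse than the optimum 16.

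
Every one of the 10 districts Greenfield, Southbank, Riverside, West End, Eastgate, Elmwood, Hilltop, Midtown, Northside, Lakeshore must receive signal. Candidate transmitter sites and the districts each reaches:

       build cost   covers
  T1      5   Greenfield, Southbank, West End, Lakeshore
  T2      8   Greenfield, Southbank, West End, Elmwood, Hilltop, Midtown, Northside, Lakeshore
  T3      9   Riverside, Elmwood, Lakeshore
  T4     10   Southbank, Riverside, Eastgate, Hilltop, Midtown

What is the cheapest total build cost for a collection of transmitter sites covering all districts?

T2, T4 cover every district at build cost 8 + 10 = 18.
Any cover uses at least 2 transmitter sites; among all covering selections none totals below 18.

18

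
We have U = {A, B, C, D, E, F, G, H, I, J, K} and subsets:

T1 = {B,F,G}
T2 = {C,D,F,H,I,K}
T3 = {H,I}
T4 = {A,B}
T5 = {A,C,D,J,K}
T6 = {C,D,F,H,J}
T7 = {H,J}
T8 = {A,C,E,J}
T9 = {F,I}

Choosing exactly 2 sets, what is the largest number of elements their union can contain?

9

Choosing T2, T8 covers {A, C, D, E, F, H, I, J, K} — 9 elements.
No choice of 2 sets does better; here B, G are left uncovered.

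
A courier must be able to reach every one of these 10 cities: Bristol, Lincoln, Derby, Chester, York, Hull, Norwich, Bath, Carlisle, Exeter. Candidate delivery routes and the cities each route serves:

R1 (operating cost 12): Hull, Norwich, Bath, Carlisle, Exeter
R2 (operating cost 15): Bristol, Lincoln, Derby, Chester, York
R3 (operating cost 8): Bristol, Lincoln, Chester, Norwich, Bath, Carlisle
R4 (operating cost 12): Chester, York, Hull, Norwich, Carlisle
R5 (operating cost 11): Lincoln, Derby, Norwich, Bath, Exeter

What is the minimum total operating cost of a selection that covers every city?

27

R1, R2 cover every city at operating cost 12 + 15 = 27.
Any cover uses at least 2 routes; among all covering selections none totals below 27.
Greedy by coverage-per-operating cost would pick R3, R5, R4 for 31 — worse than the optimum 27.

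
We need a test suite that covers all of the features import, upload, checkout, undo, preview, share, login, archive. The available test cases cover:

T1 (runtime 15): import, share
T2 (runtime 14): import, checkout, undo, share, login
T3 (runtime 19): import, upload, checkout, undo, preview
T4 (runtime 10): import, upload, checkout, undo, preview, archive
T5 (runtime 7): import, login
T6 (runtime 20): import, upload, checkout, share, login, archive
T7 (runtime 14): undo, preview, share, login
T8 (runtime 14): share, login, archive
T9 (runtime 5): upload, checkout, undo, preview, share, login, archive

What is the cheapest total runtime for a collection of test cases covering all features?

12

T5, T9 cover every feature at runtime 7 + 5 = 12.
Any cover uses at least 2 test cases; among all covering selections none totals below 12.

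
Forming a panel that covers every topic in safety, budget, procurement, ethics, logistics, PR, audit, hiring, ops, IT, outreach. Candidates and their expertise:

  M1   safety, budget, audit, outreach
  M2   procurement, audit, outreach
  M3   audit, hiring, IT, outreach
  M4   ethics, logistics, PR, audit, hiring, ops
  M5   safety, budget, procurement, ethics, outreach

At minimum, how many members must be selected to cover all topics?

M3, M4, M5 together cover {safety, budget, procurement, ethics, logistics, PR, audit, hiring, ops, IT, outreach} — every topic.
No 2 of the 5 members cover everything (all 10 pairs fall short), so 3 is minimum.

3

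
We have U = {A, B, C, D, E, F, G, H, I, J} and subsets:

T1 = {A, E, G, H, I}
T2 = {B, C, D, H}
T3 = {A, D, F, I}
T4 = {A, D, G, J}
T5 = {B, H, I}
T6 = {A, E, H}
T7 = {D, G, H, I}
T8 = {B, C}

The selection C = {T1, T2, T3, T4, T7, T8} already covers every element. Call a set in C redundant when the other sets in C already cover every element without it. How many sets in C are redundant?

Drop T1: E uncovered — not redundant.
Drop T2: the rest still cover every element — redundant.
Drop T3: F uncovered — not redundant.
Drop T4: J uncovered — not redundant.
Drop T7: the rest still cover every element — redundant.
Drop T8: the rest still cover every element — redundant.
3 redundant: T2, T7, T8.

3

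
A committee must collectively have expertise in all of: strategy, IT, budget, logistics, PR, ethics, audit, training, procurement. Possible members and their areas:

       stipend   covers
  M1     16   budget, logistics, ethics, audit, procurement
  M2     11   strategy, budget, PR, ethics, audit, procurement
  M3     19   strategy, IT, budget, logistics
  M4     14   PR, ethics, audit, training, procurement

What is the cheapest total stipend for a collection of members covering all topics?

33

M3, M4 cover every topic at stipend 19 + 14 = 33.
Any cover uses at least 2 members; among all covering selections none totals below 33.
Greedy by coverage-per-stipend would pick M2, M3, M4 for 44 — worse than the optimum 33.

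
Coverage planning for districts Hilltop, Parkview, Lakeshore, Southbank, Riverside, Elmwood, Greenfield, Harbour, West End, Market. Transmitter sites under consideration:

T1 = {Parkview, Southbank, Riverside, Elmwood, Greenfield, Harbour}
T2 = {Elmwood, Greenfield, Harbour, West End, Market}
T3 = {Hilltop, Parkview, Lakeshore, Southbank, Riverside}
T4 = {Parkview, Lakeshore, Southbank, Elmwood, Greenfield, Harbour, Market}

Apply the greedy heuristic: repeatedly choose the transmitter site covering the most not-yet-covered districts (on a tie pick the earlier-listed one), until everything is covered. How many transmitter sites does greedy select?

3

Pick 1: T4 covers 7 new districts (Parkview, Lakeshore, Southbank, Elmwood, Greenfield, Harbour, Market).
Pick 2: T3 covers 2 new districts (Hilltop, Riverside).
Pick 3: T2 covers 1 new districts (West End).
Greedy uses 3 transmitter sites. (The true minimum is 2.)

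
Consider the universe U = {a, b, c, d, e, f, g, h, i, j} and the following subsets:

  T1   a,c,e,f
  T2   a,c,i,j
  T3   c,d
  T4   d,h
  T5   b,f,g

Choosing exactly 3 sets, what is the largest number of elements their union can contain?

9

Choosing T2, T4, T5 covers {a, b, c, d, f, g, h, i, j} — 9 elements.
No choice of 3 sets does better; here e is left uncovered.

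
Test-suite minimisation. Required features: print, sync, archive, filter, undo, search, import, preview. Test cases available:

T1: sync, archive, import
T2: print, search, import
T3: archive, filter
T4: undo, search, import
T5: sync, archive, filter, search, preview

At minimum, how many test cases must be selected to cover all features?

3

T2, T4, T5 together cover {print, sync, archive, filter, undo, search, import, preview} — every feature.
No 2 of the 5 test cases cover everything (all 10 pairs fall short), so 3 is minimum.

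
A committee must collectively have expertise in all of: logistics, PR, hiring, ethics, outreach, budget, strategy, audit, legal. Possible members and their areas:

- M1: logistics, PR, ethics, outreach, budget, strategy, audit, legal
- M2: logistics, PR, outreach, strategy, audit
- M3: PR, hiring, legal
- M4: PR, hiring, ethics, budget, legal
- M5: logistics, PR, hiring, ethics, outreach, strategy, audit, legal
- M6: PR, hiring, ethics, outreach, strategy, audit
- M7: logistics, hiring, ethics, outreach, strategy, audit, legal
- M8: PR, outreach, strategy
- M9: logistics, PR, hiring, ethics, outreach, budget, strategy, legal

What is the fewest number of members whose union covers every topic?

2

M1, M3 together cover {logistics, PR, hiring, ethics, outreach, budget, strategy, audit, legal} — every topic.
No single member contains all 9 topics, so 2 is optimal.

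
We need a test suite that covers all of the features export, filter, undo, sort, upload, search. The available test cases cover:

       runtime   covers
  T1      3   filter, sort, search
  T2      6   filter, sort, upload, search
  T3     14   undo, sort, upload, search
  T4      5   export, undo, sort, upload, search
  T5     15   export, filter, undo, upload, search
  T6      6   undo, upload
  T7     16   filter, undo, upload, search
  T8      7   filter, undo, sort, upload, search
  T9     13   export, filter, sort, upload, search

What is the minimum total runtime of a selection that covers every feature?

8

T1, T4 cover every feature at runtime 3 + 5 = 8.
Any cover uses at least 2 test cases; among all covering selections none totals below 8.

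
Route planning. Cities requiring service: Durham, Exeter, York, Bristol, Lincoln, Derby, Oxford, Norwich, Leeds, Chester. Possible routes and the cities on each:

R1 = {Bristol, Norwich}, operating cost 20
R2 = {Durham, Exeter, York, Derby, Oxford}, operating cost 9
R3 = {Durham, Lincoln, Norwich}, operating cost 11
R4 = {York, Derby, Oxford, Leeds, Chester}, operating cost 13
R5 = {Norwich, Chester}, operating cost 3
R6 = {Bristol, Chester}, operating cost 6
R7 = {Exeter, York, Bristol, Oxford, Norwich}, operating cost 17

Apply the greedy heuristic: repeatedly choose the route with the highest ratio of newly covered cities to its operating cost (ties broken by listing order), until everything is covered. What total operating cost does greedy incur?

Pick 1: R5 adds 2 new (Norwich, Chester) at operating cost 3 (ratio 2/3).
Pick 2: R2 adds 5 new (Durham, Exeter, York, Derby, Oxford) at operating cost 9 (ratio 5/9).
Pick 3: R6 adds 1 new (Bristol) at operating cost 6 (ratio 1/6).
Pick 4: R3 adds 1 new (Lincoln) at operating cost 11 (ratio 1/11).
Pick 5: R4 adds 1 new (Leeds) at operating cost 13 (ratio 1/13).
Greedy total operating cost: 3 + 9 + 6 + 11 + 13 = 42. (The true optimum is 39, so greedy overshoots here.)

42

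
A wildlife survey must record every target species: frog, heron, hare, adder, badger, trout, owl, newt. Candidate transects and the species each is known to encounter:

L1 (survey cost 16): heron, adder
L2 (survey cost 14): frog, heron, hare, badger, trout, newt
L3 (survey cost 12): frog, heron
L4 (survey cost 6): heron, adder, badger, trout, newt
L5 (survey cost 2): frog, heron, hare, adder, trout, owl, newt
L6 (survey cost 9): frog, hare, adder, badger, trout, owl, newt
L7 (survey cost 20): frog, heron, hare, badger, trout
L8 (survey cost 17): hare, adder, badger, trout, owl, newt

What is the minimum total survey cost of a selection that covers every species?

L4, L5 cover every species at survey cost 6 + 2 = 8.
Any cover uses at least 2 transects; among all covering selections none totals below 8.

8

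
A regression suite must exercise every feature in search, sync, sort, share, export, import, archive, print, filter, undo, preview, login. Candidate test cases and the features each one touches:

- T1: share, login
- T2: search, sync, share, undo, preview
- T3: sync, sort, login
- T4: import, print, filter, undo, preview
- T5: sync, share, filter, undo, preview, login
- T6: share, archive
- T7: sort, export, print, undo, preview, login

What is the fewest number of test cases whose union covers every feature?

4

T2, T4, T6, T7 together cover {search, sync, sort, share, export, import, archive, print, filter, undo, preview, login} — every feature.
No 3 of the 7 test cases cover everything (all 35 triples fall short), so 4 is minimum.
Greedy (largest uncovered first) would take T5, T7, T2, T4, T6 — 5 test cases — but 4 suffice.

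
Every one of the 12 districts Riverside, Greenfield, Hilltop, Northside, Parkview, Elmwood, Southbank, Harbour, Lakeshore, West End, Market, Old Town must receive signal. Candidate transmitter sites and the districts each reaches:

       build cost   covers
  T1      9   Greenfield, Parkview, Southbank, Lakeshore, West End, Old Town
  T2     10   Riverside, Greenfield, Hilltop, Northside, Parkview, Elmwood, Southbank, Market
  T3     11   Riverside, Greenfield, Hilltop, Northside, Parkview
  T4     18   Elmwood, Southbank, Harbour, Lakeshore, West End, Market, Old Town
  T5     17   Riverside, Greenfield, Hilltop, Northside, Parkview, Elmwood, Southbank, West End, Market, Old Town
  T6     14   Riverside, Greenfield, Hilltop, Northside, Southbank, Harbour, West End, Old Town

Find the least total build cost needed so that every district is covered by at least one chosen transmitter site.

T2, T4 cover every district at build cost 10 + 18 = 28.
Any cover uses at least 2 transmitter sites; among all covering selections none totals below 28.

28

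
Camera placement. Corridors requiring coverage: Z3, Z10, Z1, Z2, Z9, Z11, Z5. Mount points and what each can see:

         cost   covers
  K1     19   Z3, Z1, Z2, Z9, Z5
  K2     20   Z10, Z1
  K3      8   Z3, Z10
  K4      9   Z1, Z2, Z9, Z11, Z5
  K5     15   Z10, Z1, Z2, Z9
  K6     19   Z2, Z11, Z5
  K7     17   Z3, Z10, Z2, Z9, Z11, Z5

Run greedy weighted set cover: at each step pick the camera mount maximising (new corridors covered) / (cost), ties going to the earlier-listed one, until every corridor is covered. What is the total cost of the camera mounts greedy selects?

17

Pick 1: K4 adds 5 new (Z1, Z2, Z9, Z11, Z5) at cost 9 (ratio 5/9).
Pick 2: K3 adds 2 new (Z3, Z10) at cost 8 (ratio 2/8).
Greedy total cost: 9 + 8 = 17.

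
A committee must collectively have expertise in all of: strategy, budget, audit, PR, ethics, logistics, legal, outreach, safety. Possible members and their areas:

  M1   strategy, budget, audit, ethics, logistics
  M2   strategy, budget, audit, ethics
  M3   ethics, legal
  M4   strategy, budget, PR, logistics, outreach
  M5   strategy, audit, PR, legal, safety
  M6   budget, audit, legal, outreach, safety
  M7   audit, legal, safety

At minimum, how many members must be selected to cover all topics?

M1, M4, M5 together cover {strategy, budget, audit, PR, ethics, logistics, legal, outreach, safety} — every topic.
No 2 of the 7 members cover everything (all 21 pairs fall short), so 3 is minimum.

3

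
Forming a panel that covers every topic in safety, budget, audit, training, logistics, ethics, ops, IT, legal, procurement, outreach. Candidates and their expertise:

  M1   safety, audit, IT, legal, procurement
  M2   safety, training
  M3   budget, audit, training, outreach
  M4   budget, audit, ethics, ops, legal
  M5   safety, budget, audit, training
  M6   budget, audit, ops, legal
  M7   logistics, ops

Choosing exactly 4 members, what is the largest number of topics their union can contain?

11

Choosing M1, M3, M4, M7 covers {safety, budget, audit, training, logistics, ethics, ops, IT, legal, procurement, outreach} — 11 topics.
That is all 11 topics.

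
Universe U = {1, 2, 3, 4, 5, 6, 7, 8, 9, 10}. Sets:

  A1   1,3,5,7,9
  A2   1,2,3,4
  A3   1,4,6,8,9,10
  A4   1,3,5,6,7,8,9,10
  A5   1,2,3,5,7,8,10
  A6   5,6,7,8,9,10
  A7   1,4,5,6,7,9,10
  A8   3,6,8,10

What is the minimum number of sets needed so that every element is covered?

2

A2, A4 together cover {1, 2, 3, 4, 5, 6, 7, 8, 9, 10} — every element.
No single set contains all 10 elements, so 2 is optimal.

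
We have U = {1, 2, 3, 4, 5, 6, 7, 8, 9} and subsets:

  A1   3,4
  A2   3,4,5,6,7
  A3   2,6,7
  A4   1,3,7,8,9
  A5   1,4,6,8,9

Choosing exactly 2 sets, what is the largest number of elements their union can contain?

Choosing A2, A4 covers {1, 3, 4, 5, 6, 7, 8, 9} — 8 elements.
No choice of 2 sets does better; here 2 is left uncovered.

8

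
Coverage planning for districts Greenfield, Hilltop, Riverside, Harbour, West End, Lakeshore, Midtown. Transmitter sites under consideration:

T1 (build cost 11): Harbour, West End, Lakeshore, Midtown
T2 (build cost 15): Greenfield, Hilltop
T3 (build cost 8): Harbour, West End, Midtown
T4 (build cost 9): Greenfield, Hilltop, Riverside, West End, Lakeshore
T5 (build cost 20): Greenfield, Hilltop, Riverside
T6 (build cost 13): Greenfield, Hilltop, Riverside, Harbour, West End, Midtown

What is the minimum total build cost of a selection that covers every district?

T3, T4 cover every district at build cost 8 + 9 = 17.
Any cover uses at least 2 transmitter sites; among all covering selections none totals below 17.

17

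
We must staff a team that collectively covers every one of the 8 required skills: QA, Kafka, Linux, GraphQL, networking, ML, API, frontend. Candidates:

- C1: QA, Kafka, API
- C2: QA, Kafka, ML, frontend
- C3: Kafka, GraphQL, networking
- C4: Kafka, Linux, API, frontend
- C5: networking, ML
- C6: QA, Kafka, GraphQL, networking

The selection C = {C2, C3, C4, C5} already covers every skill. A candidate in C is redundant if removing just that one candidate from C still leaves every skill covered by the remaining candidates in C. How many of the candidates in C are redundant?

1

Drop C2: QA uncovered — not redundant.
Drop C3: GraphQL uncovered — not redundant.
Drop C4: Linux, API uncovered — not redundant.
Drop C5: the rest still cover every skill — redundant.
1 redundant: C5.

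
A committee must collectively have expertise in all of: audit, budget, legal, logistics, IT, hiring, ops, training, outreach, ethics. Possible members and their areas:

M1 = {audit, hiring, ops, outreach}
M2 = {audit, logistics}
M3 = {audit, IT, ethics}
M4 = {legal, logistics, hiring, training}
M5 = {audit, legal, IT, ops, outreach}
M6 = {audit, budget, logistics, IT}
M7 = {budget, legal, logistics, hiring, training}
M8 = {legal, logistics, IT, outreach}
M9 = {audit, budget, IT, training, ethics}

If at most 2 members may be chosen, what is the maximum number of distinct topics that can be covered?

9

Choosing M5, M7 covers {audit, budget, legal, logistics, IT, hiring, ops, training, outreach} — 9 topics.
No choice of 2 members does better; here ethics is left uncovered.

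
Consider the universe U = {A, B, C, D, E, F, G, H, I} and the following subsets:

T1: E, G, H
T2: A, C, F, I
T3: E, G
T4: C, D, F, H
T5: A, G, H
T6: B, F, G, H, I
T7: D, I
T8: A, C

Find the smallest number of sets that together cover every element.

T1, T2, T4, T6 together cover {A, B, C, D, E, F, G, H, I} — every element.
No 3 of the 8 sets cover everything (all 56 triples fall short), so 4 is minimum.

4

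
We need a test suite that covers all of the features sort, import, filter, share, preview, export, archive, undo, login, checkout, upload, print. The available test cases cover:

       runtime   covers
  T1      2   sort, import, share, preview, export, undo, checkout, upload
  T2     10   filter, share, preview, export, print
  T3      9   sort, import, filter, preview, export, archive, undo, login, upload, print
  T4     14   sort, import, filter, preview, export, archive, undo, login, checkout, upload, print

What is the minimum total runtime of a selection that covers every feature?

T1, T3 cover every feature at runtime 2 + 9 = 11.
Any cover uses at least 2 test cases; among all covering selections none totals below 11.

11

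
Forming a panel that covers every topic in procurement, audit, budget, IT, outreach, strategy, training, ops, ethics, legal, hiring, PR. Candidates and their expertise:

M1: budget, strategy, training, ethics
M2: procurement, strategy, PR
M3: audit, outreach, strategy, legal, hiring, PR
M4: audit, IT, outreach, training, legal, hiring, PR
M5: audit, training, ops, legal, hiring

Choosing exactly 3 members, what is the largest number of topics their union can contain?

11

Choosing M1, M2, M4 covers {procurement, audit, budget, IT, outreach, strategy, training, ethics, legal, hiring, PR} — 11 topics.
No choice of 3 members does better; here ops is left uncovered.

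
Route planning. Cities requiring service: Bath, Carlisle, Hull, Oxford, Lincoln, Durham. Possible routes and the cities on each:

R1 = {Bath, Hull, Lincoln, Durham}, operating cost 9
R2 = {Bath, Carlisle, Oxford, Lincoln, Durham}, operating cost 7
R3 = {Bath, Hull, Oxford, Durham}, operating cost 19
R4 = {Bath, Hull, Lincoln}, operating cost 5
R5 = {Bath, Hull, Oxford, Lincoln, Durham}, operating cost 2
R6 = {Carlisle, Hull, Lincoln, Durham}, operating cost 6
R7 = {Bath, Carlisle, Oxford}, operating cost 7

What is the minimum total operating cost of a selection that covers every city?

R5, R6 cover every city at operating cost 2 + 6 = 8.
Any cover uses at least 2 routes; among all covering selections none totals below 8.

8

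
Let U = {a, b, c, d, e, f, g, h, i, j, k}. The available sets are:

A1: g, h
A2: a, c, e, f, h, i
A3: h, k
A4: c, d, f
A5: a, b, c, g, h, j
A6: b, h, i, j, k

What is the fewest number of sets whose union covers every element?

A1, A2, A4, A6 together cover {a, b, c, d, e, f, g, h, i, j, k} — every element.
No 3 of the 6 sets cover everything (all 20 triples fall short), so 4 is minimum.

4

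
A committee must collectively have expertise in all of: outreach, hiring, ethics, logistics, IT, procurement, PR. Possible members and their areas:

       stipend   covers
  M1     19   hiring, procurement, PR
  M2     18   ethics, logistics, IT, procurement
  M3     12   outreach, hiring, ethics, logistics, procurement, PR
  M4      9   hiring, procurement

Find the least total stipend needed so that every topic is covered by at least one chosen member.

M2, M3 cover every topic at stipend 18 + 12 = 30.
Any cover uses at least 2 members; among all covering selections none totals below 30.

30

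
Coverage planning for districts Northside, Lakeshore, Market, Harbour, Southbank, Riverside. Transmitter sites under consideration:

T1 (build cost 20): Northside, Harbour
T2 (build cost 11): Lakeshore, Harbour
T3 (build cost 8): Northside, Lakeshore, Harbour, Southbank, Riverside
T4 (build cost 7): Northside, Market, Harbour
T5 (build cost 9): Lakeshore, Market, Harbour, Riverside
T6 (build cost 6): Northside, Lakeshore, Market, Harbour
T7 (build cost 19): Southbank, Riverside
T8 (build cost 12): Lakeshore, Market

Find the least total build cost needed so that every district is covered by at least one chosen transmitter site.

T3, T6 cover every district at build cost 8 + 6 = 14.
Any cover uses at least 2 transmitter sites; among all covering selections none totals below 14.

14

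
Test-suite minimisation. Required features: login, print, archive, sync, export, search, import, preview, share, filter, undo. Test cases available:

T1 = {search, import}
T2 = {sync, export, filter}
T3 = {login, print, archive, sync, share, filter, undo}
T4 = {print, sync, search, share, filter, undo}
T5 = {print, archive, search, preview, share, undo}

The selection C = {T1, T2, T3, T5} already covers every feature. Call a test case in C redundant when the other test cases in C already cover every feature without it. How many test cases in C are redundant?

0

Drop T1: import uncovered — not redundant.
Drop T2: export uncovered — not redundant.
Drop T3: login uncovered — not redundant.
Drop T5: preview uncovered — not redundant.
None of the test cases in C is redundant.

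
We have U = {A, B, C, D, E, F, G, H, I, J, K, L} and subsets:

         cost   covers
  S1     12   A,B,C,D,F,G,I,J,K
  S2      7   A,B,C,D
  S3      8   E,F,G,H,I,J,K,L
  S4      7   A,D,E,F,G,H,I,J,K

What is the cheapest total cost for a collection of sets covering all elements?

15

S2, S3 cover every element at cost 7 + 8 = 15.
Any cover uses at least 2 sets; among all covering selections none totals below 15.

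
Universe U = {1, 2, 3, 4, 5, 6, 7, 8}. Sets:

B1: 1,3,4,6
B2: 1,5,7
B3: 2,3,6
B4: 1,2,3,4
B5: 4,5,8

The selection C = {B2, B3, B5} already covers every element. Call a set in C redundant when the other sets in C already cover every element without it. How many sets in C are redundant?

0

Drop B2: 1, 7 uncovered — not redundant.
Drop B3: 2, 3, 6 uncovered — not redundant.
Drop B5: 4, 8 uncovered — not redundant.
None of the sets in C is redundant.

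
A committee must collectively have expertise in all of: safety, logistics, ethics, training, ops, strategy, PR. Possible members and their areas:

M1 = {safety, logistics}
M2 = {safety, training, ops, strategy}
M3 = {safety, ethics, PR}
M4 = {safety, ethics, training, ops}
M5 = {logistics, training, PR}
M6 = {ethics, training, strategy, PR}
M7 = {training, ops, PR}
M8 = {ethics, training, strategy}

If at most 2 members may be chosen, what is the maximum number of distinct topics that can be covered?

Choosing M1, M6 covers {safety, logistics, ethics, training, strategy, PR} — 6 topics.
No choice of 2 members does better; here ops is left uncovered.

6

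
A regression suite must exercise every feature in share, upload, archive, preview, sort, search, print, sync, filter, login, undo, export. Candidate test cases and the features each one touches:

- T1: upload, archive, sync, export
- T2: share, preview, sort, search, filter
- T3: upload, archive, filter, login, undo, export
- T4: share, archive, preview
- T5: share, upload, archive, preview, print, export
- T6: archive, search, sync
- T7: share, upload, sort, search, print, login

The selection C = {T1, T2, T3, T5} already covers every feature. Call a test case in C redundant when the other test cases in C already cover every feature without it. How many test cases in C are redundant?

0

Drop T1: sync uncovered — not redundant.
Drop T2: sort, search uncovered — not redundant.
Drop T3: login, undo uncovered — not redundant.
Drop T5: print uncovered — not redundant.
None of the test cases in C is redundant.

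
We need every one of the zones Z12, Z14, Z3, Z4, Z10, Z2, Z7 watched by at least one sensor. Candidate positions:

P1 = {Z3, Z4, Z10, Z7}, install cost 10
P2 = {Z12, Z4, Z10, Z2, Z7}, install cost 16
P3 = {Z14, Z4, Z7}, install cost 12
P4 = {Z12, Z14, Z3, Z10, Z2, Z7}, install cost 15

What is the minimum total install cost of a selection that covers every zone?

P1, P4 cover every zone at install cost 10 + 15 = 25.
Any cover uses at least 2 sensor positions; among all covering selections none totals below 25.

25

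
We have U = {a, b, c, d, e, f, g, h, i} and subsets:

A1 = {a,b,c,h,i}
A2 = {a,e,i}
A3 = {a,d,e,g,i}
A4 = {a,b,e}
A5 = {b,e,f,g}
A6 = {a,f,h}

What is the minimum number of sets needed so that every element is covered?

3

A1, A3, A5 together cover {a, b, c, d, e, f, g, h, i} — every element.
No 2 of the 6 sets cover everything (all 15 pairs fall short), so 3 is minimum.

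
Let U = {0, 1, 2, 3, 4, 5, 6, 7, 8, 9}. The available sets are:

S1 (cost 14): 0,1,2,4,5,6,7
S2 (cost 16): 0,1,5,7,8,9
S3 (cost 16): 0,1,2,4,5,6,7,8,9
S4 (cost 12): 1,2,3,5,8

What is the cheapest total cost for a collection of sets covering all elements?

S3, S4 cover every element at cost 16 + 12 = 28.
Any cover uses at least 2 sets; among all covering selections none totals below 28.

28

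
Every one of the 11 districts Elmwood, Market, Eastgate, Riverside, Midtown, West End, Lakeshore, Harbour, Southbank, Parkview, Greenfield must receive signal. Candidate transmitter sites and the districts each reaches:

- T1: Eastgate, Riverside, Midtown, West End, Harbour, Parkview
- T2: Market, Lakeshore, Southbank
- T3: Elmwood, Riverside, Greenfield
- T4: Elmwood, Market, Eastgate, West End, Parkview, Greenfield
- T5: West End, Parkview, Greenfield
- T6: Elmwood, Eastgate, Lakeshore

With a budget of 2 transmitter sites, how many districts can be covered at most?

Choosing T1, T2 covers {Market, Eastgate, Riverside, Midtown, West End, Lakeshore, Harbour, Southbank, Parkview} — 9 districts.
No choice of 2 transmitter sites does better; here Elmwood, Greenfield are left uncovered.

9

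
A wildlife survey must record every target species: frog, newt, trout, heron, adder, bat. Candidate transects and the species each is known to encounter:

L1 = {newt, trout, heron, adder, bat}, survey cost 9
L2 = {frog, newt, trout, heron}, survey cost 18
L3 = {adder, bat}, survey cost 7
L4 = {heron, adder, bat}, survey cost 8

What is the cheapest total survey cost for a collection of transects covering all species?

L2, L3 cover every species at survey cost 18 + 7 = 25.
Any cover uses at least 2 transects; among all covering selections none totals below 25.

25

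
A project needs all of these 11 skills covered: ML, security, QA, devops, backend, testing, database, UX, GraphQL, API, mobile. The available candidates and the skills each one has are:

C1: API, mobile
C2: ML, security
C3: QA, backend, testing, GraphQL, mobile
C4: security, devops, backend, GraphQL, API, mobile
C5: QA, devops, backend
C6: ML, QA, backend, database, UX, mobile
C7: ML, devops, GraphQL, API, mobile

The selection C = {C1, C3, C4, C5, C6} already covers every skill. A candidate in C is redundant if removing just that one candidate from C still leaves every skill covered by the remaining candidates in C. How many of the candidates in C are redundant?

2

Drop C1: the rest still cover every skill — redundant.
Drop C3: testing uncovered — not redundant.
Drop C4: security uncovered — not redundant.
Drop C5: the rest still cover every skill — redundant.
Drop C6: ML, database, UX uncovered — not redundant.
2 redundant: C1, C5.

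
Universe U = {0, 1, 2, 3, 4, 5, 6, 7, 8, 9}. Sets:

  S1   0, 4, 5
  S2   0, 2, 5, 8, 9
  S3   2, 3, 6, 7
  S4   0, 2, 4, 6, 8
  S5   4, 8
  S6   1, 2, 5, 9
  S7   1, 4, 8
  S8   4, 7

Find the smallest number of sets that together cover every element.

S2, S3, S7 together cover {0, 1, 2, 3, 4, 5, 6, 7, 8, 9} — every element.
No 2 of the 8 sets cover everything (all 28 pairs fall short), so 3 is minimum.

3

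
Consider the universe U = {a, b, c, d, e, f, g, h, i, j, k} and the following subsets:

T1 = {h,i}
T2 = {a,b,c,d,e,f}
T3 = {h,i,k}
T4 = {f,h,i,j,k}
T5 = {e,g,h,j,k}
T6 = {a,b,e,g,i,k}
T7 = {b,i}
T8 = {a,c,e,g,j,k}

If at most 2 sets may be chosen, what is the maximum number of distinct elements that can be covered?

Choosing T2, T4 covers {a, b, c, d, e, f, h, i, j, k} — 10 elements.
No choice of 2 sets does better; here g is left uncovered.

10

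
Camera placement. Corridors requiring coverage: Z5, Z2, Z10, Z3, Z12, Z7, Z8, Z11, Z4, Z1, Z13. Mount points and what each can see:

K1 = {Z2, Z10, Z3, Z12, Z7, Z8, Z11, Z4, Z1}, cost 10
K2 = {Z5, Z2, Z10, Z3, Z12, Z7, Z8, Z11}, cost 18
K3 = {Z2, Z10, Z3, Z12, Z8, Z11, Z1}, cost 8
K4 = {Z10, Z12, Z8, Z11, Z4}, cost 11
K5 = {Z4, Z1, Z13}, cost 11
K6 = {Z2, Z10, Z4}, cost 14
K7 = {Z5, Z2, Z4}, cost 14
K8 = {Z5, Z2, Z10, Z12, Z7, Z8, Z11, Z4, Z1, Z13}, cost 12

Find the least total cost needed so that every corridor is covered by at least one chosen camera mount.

20

K3, K8 cover every corridor at cost 8 + 12 = 20.
Any cover uses at least 2 camera mounts; among all covering selections none totals below 20.
Greedy by coverage-per-cost would pick K1, K8 for 22 — worse than the optimum 20.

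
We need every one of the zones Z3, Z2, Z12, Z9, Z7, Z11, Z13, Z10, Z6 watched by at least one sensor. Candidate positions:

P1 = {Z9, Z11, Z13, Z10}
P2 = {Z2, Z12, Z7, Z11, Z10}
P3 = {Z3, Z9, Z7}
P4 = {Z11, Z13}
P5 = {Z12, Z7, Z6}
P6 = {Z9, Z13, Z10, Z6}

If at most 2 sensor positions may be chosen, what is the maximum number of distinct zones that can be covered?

8

Choosing P2, P6 covers {Z2, Z12, Z9, Z7, Z11, Z13, Z10, Z6} — 8 zones.
No choice of 2 sensor positions does better; here Z3 is left uncovered.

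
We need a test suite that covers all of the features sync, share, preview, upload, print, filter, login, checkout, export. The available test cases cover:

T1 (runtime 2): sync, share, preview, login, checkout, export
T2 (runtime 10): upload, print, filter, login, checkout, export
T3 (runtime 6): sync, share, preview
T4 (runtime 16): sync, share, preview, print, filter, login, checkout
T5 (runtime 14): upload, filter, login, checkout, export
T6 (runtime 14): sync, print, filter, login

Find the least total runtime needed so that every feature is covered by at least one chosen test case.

T1, T2 cover every feature at runtime 2 + 10 = 12.
Any cover uses at least 2 test cases; among all covering selections none totals below 12.

12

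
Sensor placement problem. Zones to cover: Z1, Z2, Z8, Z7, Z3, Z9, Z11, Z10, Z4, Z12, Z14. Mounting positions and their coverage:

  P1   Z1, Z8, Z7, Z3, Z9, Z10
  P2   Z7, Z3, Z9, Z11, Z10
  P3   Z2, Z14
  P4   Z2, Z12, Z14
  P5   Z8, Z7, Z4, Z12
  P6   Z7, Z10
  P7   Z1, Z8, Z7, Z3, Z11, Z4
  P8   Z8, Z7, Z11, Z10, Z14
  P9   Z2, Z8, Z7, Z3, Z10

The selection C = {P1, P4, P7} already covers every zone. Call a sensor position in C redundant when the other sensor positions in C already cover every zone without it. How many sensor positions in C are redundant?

0

Drop P1: Z9, Z10 uncovered — not redundant.
Drop P4: Z2, Z12, Z14 uncovered — not redundant.
Drop P7: Z11, Z4 uncovered — not redundant.
None of the sensor positions in C is redundant.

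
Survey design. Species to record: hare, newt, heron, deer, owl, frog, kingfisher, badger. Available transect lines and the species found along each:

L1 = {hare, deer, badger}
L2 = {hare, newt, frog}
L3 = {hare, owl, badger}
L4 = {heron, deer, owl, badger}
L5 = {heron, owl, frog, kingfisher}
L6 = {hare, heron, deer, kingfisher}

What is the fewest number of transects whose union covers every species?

3

L1, L2, L5 together cover {hare, newt, heron, deer, owl, frog, kingfisher, badger} — every species.
No 2 of the 6 transects cover everything (all 15 pairs fall short), so 3 is minimum.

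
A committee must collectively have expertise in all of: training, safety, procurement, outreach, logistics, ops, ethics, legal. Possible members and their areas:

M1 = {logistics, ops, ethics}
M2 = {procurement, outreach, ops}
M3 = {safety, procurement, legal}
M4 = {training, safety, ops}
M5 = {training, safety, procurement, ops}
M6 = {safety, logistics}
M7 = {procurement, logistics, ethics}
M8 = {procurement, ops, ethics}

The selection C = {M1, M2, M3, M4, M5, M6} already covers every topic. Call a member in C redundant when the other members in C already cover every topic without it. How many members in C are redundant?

Drop M1: ethics uncovered — not redundant.
Drop M2: outreach uncovered — not redundant.
Drop M3: legal uncovered — not redundant.
Drop M4: the rest still cover every topic — redundant.
Drop M5: the rest still cover every topic — redundant.
Drop M6: the rest still cover every topic — redundant.
3 redundant: M4, M5, M6.

3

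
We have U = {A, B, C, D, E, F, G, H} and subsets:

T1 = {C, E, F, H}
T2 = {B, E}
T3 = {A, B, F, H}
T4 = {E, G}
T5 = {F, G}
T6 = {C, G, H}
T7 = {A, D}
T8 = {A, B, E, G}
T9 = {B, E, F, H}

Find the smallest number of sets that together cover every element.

3

T1, T7, T8 together cover {A, B, C, D, E, F, G, H} — every element.
No 2 of the 9 sets cover everything (all 36 pairs fall short), so 3 is minimum.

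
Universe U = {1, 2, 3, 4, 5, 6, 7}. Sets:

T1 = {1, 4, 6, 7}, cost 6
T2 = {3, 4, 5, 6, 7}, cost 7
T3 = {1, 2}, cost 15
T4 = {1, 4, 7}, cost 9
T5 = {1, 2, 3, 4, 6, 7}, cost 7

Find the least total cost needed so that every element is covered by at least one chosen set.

T2, T5 cover every element at cost 7 + 7 = 14.
Any cover uses at least 2 sets; among all covering selections none totals below 14.

14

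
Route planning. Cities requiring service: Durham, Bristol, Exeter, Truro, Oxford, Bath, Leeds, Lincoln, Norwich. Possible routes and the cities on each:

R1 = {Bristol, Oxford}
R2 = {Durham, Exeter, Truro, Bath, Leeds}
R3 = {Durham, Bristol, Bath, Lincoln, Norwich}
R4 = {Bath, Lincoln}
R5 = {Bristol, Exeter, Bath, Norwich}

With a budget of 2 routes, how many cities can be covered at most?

8

Choosing R2, R3 covers {Durham, Bristol, Exeter, Truro, Bath, Leeds, Lincoln, Norwich} — 8 cities.
No choice of 2 routes does better; here Oxford is left uncovered.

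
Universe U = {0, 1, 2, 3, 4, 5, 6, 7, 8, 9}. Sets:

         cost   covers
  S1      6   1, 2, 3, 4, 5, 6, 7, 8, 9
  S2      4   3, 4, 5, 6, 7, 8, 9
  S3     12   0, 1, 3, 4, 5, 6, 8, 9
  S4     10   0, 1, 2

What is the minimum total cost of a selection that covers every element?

14

S2, S4 cover every element at cost 4 + 10 = 14.
Any cover uses at least 2 sets; among all covering selections none totals below 14.
Greedy by coverage-per-cost would pick S2, S1, S4 for 20 — worse than the optimum 14.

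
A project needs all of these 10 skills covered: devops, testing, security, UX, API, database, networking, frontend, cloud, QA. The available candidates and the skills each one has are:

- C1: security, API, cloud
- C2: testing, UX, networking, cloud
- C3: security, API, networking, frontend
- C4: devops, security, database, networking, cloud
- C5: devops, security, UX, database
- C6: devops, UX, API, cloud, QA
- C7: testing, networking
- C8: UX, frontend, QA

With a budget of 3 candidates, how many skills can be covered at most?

Choosing C1, C4, C8 covers {devops, security, UX, API, database, networking, frontend, cloud, QA} — 9 skills.
No choice of 3 candidates does better; here testing is left uncovered.

9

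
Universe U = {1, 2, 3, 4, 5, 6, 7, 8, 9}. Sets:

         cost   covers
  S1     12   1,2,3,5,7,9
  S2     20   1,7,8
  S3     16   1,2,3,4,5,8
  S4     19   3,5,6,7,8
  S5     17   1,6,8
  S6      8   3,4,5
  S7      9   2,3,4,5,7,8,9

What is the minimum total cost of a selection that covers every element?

26

S5, S7 cover every element at cost 17 + 9 = 26.
Any cover uses at least 2 sets; among all covering selections none totals below 26.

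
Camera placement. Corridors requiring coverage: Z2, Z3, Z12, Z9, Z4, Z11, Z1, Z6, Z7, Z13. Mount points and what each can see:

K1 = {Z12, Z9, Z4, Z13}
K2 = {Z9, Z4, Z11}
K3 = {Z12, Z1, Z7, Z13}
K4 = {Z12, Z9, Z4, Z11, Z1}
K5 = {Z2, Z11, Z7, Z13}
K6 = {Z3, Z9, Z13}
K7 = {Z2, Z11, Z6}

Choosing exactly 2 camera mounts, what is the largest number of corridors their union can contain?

Choosing K4, K5 covers {Z2, Z12, Z9, Z4, Z11, Z1, Z7, Z13} — 8 corridors.
No choice of 2 camera mounts does better; here Z3, Z6 are left uncovered.

8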